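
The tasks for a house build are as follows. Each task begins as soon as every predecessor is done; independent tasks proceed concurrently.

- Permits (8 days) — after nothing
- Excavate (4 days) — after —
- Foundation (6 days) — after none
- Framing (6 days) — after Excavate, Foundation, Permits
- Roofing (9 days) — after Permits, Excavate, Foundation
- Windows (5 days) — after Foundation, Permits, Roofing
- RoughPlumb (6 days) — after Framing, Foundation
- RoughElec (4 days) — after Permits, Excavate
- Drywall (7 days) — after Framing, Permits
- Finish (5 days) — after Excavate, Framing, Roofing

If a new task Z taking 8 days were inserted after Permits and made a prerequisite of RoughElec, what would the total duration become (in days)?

22

Originally the job takes 22 days.
With Z inserted, RoughElec now waits for max(Permits, Excavate, Z).
New critical path: Permits→Roofing→Windows = 8+9+5 = 22 ⇒ 22 days.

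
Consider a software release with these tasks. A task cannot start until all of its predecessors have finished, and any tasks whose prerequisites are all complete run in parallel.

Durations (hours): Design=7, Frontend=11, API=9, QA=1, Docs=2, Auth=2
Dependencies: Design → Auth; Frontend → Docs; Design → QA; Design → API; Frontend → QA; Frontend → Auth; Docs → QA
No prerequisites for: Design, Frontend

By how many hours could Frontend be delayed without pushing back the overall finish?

2

The longest chain is Design→API = 7+9 = 16; overall finish 16 hours.
Frontend finishes as early as 11 and must finish by 13.
Slack of Frontend = 2 − 0 = 2 hours.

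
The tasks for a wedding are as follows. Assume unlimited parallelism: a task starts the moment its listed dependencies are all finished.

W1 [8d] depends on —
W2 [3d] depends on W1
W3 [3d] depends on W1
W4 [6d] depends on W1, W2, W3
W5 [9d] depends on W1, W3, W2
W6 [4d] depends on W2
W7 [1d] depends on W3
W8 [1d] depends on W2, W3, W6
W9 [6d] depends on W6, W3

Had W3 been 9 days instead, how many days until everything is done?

Actual critical path: W1→W2→W6→W9 = 8+3+4+6 = 21 ⇒ 21 days.
W3 has 1 day of float (longest path through it is 20).
Now W1→W3→W5 = 8+9+9 = 26 is longest, so the finish becomes 26 days.

26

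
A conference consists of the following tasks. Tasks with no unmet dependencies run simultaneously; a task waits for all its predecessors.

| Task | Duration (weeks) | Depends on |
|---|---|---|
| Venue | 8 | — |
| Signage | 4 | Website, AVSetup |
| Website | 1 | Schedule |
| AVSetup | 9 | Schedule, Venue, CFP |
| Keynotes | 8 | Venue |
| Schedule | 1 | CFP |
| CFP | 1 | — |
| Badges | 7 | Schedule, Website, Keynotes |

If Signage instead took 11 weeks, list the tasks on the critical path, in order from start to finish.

Venue, AVSetup, Signage

As given, the longest chain is Venue→Keynotes→Badges = 8+8+7 = 23, so the finish is 23 weeks.
Signage is off the critical path — its longest chain is 21 weeks, giving 2 of slack.
The binding chain switches to Venue→AVSetup→Signage = 8+9+11 = 28; finish 28 weeks.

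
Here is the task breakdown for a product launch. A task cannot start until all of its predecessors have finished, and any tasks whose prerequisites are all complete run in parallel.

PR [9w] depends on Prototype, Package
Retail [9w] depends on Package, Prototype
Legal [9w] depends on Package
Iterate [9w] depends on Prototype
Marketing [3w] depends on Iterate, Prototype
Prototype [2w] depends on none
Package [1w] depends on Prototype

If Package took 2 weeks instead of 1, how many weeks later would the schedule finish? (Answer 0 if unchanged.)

0

Baseline: Prototype→Iterate→Marketing = 2+9+3 = 14 → 14 weeks.
Package has 2 weeks of float (longest path through it is 12).
That remains the longest chain; total 14 weeks.
Change in finish: 14 − 14 = +0 weeks.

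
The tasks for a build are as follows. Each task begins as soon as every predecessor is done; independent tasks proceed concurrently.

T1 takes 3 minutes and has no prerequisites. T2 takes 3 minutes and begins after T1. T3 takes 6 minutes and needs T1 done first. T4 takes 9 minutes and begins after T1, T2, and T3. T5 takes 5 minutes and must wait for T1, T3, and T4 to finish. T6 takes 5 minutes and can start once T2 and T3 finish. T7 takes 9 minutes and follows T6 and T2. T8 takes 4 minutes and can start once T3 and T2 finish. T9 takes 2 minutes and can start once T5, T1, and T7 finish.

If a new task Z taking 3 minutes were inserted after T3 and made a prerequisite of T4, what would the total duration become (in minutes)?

Originally the job takes 25 minutes.
With Z inserted, T4 now waits for max(T1, T2, T3, Z).
New critical path: T1→T3→Z→T4→T5→T9 = 3+6+3+9+5+2 = 28 ⇒ 28 minutes.

28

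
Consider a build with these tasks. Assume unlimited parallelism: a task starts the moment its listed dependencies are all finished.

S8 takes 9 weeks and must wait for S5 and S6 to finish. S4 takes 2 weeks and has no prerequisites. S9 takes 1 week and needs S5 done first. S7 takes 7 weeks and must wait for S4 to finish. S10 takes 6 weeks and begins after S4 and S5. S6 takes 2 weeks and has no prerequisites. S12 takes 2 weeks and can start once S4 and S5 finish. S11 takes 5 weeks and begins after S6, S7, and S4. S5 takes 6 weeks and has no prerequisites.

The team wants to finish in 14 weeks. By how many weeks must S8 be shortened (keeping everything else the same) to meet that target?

Current finish: 15 weeks; target: 14.
S8 is on every critical path, so each week cut from S8 cuts the finish by one (this holds down to a finish of 14).
Need 15 − 14 = 1 week off S8 → S8 becomes 8 weeks, finish becomes 14.

1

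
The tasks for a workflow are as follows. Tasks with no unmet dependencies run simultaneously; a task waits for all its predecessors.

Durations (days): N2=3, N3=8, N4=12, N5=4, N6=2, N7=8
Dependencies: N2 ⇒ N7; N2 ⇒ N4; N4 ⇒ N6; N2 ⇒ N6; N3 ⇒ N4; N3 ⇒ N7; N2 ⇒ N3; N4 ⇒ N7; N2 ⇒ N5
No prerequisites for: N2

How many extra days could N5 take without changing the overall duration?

24

The longest chain is N2→N3→N4→N7 = 3+8+12+8 = 31; overall finish 31 days.
The longest chain containing N5 totals 7 days.
So N5 can slip 31 − 7 = 24 days.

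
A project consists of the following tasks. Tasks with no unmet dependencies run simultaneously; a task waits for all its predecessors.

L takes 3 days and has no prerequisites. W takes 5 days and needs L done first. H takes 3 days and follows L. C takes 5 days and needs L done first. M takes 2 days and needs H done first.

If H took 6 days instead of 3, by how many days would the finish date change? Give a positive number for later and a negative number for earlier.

As given, the longest chain is L→H→M = 3+3+2 = 8, so the finish is 8 days.
Since H is critical, the +3 change carries straight to that chain (now 11 days).
No other chain overtakes it, so the finish is 11 days.
Change in finish: 11 − 8 = +3 days.

3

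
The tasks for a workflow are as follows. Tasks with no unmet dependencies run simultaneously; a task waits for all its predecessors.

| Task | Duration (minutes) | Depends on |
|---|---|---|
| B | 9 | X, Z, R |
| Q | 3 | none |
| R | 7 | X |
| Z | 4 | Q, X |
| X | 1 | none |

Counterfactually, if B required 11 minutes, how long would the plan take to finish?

19

The binding path is X→R→B = 1+7+9 = 17; finish at 17 minutes.
B lies on that path, so at 11 minutes the path becomes 19 minutes.
That remains the longest chain; total 19 minutes.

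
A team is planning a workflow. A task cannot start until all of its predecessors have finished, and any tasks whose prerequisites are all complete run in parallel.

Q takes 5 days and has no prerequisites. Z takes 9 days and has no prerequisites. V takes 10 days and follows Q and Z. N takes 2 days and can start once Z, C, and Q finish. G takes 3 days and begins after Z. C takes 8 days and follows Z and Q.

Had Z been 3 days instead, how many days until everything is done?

Baseline: Z→C→N = 9+8+2 = 19 → 19 days.
Z is on the critical path; changing it to 3 makes that path 13 days.
The binding chain switches to Q→C→N = 5+8+2 = 15; finish 15 days.

15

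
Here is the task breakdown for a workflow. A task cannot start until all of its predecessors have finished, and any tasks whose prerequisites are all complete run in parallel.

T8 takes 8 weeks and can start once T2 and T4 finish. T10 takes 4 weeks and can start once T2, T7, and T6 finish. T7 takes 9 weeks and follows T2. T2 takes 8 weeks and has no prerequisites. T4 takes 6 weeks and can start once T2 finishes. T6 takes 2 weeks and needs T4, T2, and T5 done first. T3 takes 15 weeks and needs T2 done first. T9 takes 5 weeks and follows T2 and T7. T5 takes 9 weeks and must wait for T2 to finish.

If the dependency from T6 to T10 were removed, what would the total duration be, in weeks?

23

With the dependency in place, T2→T3 = 8+15 = 23 sets the finish at 23 weeks.
Without T6→T10, T10's earliest start moves from 19 to 17.
New critical path: T2→T3 = 8+15 = 23 ⇒ 23 weeks.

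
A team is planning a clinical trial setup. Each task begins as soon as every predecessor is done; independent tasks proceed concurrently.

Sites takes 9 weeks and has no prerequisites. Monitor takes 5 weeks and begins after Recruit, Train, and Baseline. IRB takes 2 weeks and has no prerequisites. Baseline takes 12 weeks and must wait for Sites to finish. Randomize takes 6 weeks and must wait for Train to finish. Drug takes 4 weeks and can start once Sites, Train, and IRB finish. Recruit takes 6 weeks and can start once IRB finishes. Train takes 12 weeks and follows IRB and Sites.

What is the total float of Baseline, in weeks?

1

The longest chain is Sites→Train→Randomize = 9+12+6 = 27; overall finish 27 weeks.
Baseline finishes as early as 21 and must finish by 22.
Slack of Baseline = 10 − 9 = 1 week.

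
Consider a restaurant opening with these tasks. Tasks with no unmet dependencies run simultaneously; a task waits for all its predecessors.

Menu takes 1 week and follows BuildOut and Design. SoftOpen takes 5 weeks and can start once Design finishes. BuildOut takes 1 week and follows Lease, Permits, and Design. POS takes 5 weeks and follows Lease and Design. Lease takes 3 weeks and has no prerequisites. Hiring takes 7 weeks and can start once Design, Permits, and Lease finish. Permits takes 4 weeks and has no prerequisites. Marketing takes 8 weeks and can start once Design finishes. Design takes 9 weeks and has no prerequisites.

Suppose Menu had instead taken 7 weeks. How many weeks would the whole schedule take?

17

As given, the longest chain is Design→Marketing = 9+8 = 17, so the finish is 17 weeks.
Menu has 6 weeks of float (longest path through it is 11).
Now Design→BuildOut→Menu = 9+1+7 = 17 is longest, so the finish becomes 17 weeks.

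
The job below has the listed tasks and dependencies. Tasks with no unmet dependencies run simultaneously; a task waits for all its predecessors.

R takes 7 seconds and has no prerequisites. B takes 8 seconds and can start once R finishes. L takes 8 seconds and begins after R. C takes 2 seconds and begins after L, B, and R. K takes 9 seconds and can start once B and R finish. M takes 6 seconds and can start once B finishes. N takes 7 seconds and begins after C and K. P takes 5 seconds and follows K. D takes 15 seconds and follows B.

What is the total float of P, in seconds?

2

The longest chain is R→B→K→N = 7+8+9+7 = 31; overall finish 31 seconds.
P finishes as early as 29 and must finish by 31.
So P can slip 31 − 29 = 2 seconds.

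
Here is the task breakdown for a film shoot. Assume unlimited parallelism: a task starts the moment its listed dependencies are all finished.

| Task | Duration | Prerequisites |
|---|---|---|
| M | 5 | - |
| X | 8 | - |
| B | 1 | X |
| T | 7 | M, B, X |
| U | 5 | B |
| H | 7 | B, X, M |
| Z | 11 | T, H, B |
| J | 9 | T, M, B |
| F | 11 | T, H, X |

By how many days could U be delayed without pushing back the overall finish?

X→B→T→Z = 8+1+7+11 = 27 sets the makespan at 27 days.
U finishes as early as 14 and must finish by 27.
Slack of U = 22 − 9 = 13 days.

13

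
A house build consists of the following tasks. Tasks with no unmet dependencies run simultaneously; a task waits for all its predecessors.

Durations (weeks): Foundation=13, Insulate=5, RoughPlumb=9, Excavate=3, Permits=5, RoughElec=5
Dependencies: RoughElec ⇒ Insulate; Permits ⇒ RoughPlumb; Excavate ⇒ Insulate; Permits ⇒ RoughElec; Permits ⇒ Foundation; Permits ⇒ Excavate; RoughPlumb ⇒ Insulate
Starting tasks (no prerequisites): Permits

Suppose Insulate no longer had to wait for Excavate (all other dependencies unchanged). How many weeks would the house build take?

19

With the dependency in place, Permits→RoughPlumb→Insulate = 5+9+5 = 19 sets the finish at 19 weeks.
Dropping Excavate→Insulate doesn't change Insulate's earliest start (14); another predecessor still binds.
After: Permits→RoughPlumb→Insulate = 5+9+5 = 19 → 19 weeks.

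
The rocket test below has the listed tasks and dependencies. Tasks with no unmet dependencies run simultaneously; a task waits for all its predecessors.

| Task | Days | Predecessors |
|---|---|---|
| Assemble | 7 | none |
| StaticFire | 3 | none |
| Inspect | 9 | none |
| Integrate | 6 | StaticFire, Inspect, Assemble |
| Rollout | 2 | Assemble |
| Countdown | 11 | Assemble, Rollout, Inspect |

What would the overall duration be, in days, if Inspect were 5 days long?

20

The binding path is Inspect→Countdown = 9+11 = 20; finish at 20 days.
Inspect lies on that path, so at 5 days the path becomes 16 days.
New critical path: Assemble→Rollout→Countdown = 7+2+11 = 20 ⇒ 20 days.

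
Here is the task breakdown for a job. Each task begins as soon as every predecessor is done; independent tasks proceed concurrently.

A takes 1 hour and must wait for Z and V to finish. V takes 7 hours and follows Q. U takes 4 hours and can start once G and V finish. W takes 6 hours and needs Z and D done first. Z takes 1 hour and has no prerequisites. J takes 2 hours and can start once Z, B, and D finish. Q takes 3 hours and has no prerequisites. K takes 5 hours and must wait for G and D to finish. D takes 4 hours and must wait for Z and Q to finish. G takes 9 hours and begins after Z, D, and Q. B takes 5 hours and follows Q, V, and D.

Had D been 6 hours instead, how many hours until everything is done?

As given, the longest chain is Q→D→G→K = 3+4+9+5 = 21, so the finish is 21 hours.
D lies on that path, so at 6 hours the path becomes 23 hours.
No other chain overtakes it, so the finish is 23 hours.

23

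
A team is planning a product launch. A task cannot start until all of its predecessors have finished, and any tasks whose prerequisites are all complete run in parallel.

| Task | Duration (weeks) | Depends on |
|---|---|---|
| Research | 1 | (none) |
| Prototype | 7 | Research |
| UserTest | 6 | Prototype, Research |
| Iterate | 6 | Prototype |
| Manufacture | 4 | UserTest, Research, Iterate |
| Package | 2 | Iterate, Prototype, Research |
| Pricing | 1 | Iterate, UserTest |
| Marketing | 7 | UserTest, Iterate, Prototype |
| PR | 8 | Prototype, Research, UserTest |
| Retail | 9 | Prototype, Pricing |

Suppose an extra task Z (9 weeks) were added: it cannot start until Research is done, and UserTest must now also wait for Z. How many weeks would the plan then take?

Originally the plan takes 24 weeks.
With Z inserted, UserTest now waits for max(Prototype, Research, Z).
New critical path: Research→Z→UserTest→Pricing→Retail = 1+9+6+1+9 = 26 ⇒ 26 weeks.

26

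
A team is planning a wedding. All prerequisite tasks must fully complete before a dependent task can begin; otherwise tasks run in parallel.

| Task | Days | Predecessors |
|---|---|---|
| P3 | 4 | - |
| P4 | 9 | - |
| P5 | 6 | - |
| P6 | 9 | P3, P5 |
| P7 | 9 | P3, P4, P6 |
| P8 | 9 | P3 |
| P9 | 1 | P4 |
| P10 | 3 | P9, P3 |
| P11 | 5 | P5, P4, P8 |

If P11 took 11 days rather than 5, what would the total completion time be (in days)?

24

Baseline: P5→P6→P7 = 6+9+9 = 24 → 24 days.
P11 is off the critical path — its longest chain is 18 days, giving 6 of slack.
New critical path: P3→P8→P11 = 4+9+11 = 24 ⇒ 24 days.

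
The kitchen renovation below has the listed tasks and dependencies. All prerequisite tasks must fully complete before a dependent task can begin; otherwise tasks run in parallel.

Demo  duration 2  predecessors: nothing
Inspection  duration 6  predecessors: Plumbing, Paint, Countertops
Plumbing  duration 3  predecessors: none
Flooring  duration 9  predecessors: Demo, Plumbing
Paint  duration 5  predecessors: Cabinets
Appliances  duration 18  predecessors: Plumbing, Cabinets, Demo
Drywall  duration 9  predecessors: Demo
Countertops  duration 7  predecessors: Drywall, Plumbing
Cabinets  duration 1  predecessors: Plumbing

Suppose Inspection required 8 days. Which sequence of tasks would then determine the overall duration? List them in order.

Demo, Drywall, Countertops, Inspection

The binding path is Demo→Drywall→Countertops→Inspection = 2+9+7+6 = 24; finish at 24 days.
Since Inspection is critical, the +2 change carries straight to that chain (now 26 days).
That remains the longest chain; total 26 days.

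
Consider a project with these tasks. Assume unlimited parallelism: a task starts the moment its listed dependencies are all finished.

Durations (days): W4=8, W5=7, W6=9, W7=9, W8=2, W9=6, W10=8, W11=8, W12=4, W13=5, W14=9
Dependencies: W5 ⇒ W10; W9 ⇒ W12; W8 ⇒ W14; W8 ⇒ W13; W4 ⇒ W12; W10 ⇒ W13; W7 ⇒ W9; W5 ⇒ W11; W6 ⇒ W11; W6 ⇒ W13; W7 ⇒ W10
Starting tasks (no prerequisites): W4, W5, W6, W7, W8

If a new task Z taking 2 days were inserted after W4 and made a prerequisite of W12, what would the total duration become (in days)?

22

Originally the plan takes 22 days.
With Z inserted, W12 now waits for max(W4, W9, Z).
New critical path: W7→W10→W13 = 9+8+5 = 22 ⇒ 22 days.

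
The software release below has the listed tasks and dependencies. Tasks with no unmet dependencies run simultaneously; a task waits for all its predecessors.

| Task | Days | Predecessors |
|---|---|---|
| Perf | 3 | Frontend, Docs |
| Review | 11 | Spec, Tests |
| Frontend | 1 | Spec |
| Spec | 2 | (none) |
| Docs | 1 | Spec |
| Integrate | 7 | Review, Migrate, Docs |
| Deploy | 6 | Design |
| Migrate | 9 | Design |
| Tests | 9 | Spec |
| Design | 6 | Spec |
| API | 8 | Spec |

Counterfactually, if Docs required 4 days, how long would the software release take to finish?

Baseline: Spec→Tests→Review→Integrate = 2+9+11+7 = 29 → 29 days.
Docs has 19 days of float (longest path through it is 10).
No other chain overtakes it, so the finish is 29 days.

29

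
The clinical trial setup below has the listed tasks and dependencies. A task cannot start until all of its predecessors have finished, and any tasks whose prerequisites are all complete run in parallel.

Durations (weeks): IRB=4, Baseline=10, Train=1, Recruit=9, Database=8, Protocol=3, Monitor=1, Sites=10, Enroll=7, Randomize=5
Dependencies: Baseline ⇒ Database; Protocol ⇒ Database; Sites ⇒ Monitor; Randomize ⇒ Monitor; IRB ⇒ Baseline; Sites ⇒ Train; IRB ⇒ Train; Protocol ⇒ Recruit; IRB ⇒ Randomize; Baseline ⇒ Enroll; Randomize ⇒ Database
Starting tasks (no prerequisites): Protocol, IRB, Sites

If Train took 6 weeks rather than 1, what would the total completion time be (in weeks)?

Critical path before the change: IRB→Baseline→Database = 4+10+8 = 22 giving 22 weeks.
Train has 11 weeks of float (longest path through it is 11).
The critical path is still IRB→Baseline→Database; finish is now 22 weeks.

22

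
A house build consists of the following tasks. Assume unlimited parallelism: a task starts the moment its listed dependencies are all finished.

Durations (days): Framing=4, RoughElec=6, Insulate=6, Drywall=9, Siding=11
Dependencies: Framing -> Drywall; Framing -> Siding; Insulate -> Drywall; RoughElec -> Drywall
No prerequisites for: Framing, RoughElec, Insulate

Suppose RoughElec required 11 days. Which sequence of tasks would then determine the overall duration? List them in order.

RoughElec, Drywall

Actual critical path: RoughElec→Drywall = 6+9 = 15 ⇒ 15 days.
RoughElec is on the critical path; changing it to 11 makes that path 20 days.
No other chain overtakes it, so the finish is 20 days.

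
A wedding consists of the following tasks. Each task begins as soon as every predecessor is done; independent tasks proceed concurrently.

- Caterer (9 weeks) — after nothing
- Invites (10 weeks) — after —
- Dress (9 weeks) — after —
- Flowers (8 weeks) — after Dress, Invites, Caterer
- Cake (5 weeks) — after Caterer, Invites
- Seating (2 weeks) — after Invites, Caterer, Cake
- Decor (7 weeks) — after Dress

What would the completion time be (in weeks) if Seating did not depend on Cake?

18

With the dependency in place, Invites→Flowers = 10+8 = 18 sets the finish at 18 weeks.
Without Cake→Seating, Seating's earliest start moves from 15 to 10.
After: Invites→Flowers = 10+8 = 18 → 18 weeks.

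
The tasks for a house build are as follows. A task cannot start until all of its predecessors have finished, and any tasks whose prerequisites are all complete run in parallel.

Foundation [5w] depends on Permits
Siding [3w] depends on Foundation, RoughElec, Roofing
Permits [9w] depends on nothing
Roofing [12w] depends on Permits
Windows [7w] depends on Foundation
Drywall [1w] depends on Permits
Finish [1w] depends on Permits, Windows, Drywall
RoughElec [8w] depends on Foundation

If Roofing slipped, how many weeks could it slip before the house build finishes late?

Permits→Foundation→RoughElec→Siding = 9+5+8+3 = 25 sets the makespan at 25 weeks.
The longest chain containing Roofing totals 24 weeks.
Float = 25 − 24 = 1.

1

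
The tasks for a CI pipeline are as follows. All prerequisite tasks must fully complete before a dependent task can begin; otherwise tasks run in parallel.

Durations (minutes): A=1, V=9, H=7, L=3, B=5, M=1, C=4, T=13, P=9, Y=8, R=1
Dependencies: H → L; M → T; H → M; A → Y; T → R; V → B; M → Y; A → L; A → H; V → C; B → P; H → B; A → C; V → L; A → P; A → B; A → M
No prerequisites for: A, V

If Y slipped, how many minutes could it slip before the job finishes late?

The longest chain is A→H→M→T→R = 1+7+1+13+1 = 23; overall finish 23 minutes.
Longest path through Y: 17 minutes (earliest finish 17, latest finish 23).
So Y can slip 23 − 17 = 6 minutes.

6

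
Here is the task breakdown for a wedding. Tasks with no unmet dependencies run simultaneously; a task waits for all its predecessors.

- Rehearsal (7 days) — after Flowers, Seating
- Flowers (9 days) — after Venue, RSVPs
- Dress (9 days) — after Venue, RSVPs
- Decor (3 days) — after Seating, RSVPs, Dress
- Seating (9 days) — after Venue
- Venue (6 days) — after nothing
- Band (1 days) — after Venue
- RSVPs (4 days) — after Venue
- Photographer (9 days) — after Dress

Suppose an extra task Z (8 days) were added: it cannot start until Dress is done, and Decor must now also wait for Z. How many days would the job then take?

Originally the job takes 28 days.
With Z inserted, Decor now waits for max(Seating, RSVPs, Dress, Z).
New critical path: Venue→RSVPs→Dress→Z→Decor = 6+4+9+8+3 = 30 ⇒ 30 days.

30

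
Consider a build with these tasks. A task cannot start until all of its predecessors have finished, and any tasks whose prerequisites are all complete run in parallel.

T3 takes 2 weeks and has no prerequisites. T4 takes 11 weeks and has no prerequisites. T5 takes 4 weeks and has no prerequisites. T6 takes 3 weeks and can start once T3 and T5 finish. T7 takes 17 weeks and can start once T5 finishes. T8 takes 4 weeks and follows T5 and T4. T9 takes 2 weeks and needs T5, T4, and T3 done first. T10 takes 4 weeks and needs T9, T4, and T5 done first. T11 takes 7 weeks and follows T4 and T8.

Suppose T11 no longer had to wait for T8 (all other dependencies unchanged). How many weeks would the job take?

21

Original critical path: T4→T8→T11 = 11+4+7 = 22 ⇒ 22 weeks.
Without T8→T11, T11's earliest start moves from 15 to 11.
New critical path: T5→T7 = 4+17 = 21 ⇒ 21 weeks.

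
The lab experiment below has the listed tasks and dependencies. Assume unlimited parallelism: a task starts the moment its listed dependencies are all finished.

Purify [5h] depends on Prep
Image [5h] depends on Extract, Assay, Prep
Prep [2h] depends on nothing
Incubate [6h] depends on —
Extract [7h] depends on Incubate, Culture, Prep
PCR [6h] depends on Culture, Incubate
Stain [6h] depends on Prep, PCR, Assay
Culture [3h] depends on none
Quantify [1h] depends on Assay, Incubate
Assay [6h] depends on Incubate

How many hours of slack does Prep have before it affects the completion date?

Incubate→Extract→Image = 6+7+5 = 18 sets the makespan at 18 hours.
Prep finishes as early as 2 and must finish by 6.
So Prep can slip 6 − 2 = 4 hours.

4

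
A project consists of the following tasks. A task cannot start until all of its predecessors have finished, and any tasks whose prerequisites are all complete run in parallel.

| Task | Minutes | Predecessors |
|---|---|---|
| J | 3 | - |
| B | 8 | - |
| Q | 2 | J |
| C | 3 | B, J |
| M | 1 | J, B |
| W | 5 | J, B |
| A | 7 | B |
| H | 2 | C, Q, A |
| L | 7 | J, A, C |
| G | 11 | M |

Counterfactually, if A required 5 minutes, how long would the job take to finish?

20

Baseline: B→A→L = 8+7+7 = 22 → 22 minutes.
Since A is critical, the -2 change carries straight to that chain (now 20 minutes).
New critical path: B→M→G = 8+1+11 = 20 ⇒ 20 minutes.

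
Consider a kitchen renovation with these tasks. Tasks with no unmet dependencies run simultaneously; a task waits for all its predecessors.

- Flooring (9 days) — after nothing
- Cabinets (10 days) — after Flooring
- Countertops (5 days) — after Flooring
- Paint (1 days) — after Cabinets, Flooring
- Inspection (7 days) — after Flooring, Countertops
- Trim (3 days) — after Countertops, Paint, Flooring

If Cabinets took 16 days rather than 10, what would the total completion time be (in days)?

Baseline: Flooring→Cabinets→Paint→Trim = 9+10+1+3 = 23 → 23 days.
Cabinets is on the critical path; changing it to 16 makes that path 29 days.
The critical path is still Flooring→Cabinets→Paint→Trim; finish is now 29 days.

29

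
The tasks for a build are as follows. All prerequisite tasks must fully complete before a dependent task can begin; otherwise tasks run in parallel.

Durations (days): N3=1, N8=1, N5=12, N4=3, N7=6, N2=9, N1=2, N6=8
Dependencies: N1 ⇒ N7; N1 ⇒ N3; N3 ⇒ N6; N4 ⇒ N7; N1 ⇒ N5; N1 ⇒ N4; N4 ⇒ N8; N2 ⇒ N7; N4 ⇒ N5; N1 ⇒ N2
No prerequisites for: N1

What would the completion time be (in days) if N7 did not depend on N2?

With the dependency in place, N1→N2→N7 = 2+9+6 = 17 sets the finish at 17 days.
Without N2→N7, N7's earliest start moves from 11 to 5.
New critical path: N1→N4→N5 = 2+3+12 = 17 ⇒ 17 days.

17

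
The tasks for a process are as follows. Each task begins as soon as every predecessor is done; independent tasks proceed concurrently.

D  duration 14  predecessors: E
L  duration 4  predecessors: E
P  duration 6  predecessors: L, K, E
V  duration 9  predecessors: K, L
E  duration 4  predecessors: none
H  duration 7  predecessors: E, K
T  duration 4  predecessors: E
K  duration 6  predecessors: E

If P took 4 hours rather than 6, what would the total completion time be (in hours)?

As given, the longest chain is E→K→V = 4+6+9 = 19, so the finish is 19 hours.
P is off the critical path — its longest chain is 16 hours, giving 3 of slack.
The critical path is still E→K→V; finish is now 19 hours.

19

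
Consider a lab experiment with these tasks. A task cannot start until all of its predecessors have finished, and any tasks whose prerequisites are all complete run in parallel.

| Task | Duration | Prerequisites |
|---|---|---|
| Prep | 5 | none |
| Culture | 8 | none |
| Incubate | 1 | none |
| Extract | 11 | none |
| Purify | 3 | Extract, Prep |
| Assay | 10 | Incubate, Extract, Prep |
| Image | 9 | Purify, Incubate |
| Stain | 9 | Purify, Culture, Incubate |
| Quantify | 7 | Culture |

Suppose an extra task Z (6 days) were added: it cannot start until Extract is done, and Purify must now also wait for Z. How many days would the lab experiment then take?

Originally the lab experiment takes 23 days.
With Z inserted, Purify now waits for max(Extract, Prep, Z).
New critical path: Extract→Z→Purify→Image = 11+6+3+9 = 29 ⇒ 29 days.

29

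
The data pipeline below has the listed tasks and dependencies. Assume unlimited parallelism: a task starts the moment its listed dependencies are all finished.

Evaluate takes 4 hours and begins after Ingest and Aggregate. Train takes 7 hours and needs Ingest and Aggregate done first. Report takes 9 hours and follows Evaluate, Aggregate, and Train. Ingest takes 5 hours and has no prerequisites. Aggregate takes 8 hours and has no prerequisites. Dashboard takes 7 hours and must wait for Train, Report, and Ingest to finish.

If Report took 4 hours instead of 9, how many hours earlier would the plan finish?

5

Actual critical path: Aggregate→Train→Report→Dashboard = 8+7+9+7 = 31 ⇒ 31 hours.
Since Report is critical, the -5 change carries straight to that chain (now 26 hours).
The critical path is still Aggregate→Train→Report→Dashboard; finish is now 26 hours.
Change in finish: 26 − 31 = -5 hours.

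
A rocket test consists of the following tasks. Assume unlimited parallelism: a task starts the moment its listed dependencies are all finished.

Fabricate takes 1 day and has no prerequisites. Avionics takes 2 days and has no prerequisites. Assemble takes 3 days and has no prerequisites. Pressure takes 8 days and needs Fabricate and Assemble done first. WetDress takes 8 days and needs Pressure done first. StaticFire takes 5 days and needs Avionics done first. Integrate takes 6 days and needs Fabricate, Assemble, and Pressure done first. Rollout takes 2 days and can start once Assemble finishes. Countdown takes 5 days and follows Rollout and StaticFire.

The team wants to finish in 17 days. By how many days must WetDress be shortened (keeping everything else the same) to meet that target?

Current finish: 19 days; target: 17.
WetDress is on every critical path, so each day cut from WetDress cuts the finish by one (this holds down to a finish of 17).
Need 19 − 17 = 2 days off WetDress → WetDress becomes 6 days, finish becomes 17.

2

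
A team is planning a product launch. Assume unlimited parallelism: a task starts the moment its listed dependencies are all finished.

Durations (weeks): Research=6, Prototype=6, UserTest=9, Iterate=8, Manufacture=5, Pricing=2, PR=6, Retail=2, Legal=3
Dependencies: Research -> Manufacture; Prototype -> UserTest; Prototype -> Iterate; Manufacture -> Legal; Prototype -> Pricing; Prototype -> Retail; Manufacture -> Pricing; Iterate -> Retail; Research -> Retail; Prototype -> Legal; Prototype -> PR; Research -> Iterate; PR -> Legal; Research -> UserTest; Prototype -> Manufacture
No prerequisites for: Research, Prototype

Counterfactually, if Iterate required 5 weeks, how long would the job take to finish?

15

Critical path before the change: Research→Iterate→Retail = 6+8+2 = 16 giving 16 weeks.
Iterate lies on that path, so at 5 weeks the path becomes 13 weeks.
Now Research→UserTest = 6+9 = 15 is longest, so the finish becomes 15 weeks.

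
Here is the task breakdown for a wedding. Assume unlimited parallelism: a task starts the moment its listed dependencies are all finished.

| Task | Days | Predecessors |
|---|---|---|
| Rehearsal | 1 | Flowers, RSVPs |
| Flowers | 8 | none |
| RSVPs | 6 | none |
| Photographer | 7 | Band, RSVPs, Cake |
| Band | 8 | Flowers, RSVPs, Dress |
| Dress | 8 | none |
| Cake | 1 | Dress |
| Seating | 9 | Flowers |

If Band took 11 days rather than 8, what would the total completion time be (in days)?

Actual critical path: Dress→Band→Photographer = 8+8+7 = 23 ⇒ 23 days.
Since Band is critical, the +3 change carries straight to that chain (now 26 days).
That remains the longest chain; total 26 days.

26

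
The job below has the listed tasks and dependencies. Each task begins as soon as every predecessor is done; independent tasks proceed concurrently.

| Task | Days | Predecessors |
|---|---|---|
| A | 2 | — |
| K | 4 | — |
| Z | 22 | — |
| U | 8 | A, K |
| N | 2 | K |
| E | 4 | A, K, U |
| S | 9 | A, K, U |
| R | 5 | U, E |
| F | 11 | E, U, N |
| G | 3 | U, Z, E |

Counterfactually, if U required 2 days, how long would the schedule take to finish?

25

As given, the longest chain is K→U→E→F = 4+8+4+11 = 27, so the finish is 27 days.
U lies on that path, so at 2 days the path becomes 21 days.
The binding chain switches to Z→G = 22+3 = 25; finish 25 days.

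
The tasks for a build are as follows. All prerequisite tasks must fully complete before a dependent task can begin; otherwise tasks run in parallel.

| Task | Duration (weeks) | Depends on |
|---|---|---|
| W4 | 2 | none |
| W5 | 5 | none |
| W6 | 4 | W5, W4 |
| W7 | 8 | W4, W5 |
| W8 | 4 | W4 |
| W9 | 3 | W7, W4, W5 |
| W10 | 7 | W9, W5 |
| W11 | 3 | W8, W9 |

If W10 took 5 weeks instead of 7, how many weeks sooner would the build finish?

Actual critical path: W5→W7→W9→W10 = 5+8+3+7 = 23 ⇒ 23 weeks.
W10 lies on that path, so at 5 weeks the path becomes 21 weeks.
That remains the longest chain; total 21 weeks.
Change in finish: 21 − 23 = -2 weeks.

2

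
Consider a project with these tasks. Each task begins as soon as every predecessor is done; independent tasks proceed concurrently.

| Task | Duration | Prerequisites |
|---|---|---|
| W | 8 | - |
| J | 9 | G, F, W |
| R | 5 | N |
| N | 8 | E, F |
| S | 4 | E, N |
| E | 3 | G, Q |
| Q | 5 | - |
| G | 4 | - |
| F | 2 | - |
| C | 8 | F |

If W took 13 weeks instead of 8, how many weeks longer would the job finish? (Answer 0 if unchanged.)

1

Critical path before the change: Q→E→N→R = 5+3+8+5 = 21 giving 21 weeks.
W is off the critical path — its longest chain is 17 weeks, giving 4 of slack.
Now W→J = 13+9 = 22 is longest, so the finish becomes 22 weeks.
Change in finish: 22 − 21 = +1 weeks.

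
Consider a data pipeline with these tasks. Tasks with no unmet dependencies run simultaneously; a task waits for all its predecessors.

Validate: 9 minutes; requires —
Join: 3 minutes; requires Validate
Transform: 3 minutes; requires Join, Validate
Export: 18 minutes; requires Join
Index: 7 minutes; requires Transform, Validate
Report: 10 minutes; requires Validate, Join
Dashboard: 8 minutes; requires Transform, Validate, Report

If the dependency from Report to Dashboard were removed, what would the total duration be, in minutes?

With the dependency in place, Validate→Join→Export = 9+3+18 = 30 sets the finish at 30 minutes.
Without Report→Dashboard, Dashboard's earliest start moves from 22 to 15.
New critical path: Validate→Join→Export = 9+3+18 = 30 ⇒ 30 minutes.

30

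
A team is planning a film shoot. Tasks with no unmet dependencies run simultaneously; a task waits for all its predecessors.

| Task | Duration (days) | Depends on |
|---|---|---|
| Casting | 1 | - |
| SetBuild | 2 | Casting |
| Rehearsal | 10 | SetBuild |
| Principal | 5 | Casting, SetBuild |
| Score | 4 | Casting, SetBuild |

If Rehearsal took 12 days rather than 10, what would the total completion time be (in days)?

15

Critical path before the change: Casting→SetBuild→Rehearsal = 1+2+10 = 13 giving 13 days.
Since Rehearsal is critical, the +2 change carries straight to that chain (now 15 days).
That remains the longest chain; total 15 days.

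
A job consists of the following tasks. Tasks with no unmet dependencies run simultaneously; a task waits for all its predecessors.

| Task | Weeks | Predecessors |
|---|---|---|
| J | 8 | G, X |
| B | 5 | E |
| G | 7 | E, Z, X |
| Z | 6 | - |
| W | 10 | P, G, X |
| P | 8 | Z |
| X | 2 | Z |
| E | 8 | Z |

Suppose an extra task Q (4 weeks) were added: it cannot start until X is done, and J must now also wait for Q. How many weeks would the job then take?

31

Originally the job takes 31 weeks.
With Q inserted, J now waits for max(G, X, Q).
New critical path: Z→E→G→W = 6+8+7+10 = 31 ⇒ 31 weeks.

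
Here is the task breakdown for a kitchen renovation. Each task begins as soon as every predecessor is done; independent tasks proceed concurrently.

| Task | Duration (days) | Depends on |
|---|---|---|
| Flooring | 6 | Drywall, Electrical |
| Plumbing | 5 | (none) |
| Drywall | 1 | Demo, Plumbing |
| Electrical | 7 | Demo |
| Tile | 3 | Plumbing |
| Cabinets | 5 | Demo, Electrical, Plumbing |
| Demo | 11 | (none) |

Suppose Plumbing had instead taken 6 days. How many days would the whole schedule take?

24

Actual critical path: Demo→Electrical→Flooring = 11+7+6 = 24 ⇒ 24 days.
Plumbing has 12 days of float (longest path through it is 12).
The critical path is still Demo→Electrical→Flooring; finish is now 24 days.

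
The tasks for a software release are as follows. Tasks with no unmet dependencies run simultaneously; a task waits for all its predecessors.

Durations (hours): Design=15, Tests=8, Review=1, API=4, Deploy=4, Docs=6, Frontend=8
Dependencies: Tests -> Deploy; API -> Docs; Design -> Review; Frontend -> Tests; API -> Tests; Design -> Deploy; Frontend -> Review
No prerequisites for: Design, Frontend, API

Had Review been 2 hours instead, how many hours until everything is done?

The binding path is Frontend→Tests→Deploy = 8+8+4 = 20; finish at 20 hours.
Review is off the critical path — its longest chain is 16 hours, giving 4 of slack.
No other chain overtakes it, so the finish is 20 hours.

20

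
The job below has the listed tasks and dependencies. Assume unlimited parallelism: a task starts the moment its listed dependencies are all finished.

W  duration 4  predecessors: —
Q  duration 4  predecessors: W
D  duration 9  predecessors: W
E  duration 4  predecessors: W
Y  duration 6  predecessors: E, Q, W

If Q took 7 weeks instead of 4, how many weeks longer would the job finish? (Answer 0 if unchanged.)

Baseline: W→Q→Y = 4+4+6 = 14 → 14 weeks.
Q lies on that path, so at 7 weeks the path becomes 17 weeks.
That remains the longest chain; total 17 weeks.
Change in finish: 17 − 14 = +3 weeks.

3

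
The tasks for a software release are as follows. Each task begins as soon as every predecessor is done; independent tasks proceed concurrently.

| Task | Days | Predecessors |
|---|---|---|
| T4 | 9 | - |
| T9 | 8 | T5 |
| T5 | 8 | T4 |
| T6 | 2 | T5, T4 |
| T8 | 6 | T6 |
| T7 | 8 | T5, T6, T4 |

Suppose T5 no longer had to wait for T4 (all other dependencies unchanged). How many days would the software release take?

Before: longest chain T4→T5→T6→T7 = 9+8+2+8 = 27, finish 27.
Without T4→T5, T5's earliest start moves from 9 to 0.
After: T4→T6→T7 = 9+2+8 = 19 → 19 days.

19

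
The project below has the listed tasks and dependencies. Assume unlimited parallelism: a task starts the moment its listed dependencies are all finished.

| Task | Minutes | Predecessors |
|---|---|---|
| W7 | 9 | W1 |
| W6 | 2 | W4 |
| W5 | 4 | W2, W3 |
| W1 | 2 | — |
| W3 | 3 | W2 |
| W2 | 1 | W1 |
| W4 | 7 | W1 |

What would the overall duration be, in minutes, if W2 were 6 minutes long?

15

As given, the longest chain is W1→W4→W6 = 2+7+2 = 11, so the finish is 11 minutes.
W2 is off the critical path — its longest chain is 10 minutes, giving 1 of slack.
New critical path: W1→W2→W3→W5 = 2+6+3+4 = 15 ⇒ 15 minutes.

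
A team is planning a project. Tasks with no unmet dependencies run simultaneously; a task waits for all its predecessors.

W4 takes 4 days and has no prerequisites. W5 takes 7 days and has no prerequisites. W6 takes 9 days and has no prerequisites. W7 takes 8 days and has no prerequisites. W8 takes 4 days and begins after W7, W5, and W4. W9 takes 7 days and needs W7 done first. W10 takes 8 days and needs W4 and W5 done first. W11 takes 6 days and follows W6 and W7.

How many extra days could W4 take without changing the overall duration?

3

W5→W10 = 7+8 = 15 sets the makespan at 15 days.
Longest path through W4: 12 days (earliest finish 4, latest finish 7).
Float = 15 − 12 = 3.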